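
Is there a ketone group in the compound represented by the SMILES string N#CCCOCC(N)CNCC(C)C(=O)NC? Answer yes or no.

no

Reading the structure from left to right:
  N≡C: N≡C–: carbon triple-bonded to nitrogen → nitrile.
  CH2OCH2: C–O–C with sp³ carbons on both sides and no adjacent C=O → ether.
  CH(NH2): –NH2 on an sp³ carbon with no adjacent C=O → amine.
  CH2NHCH2: C–N–C with sp³ carbons and no adjacent C=O → amine (secondary).
  CONHCH3: –C(=O)NHCH3: carbonyl C bonded to C and to N → amide (the N is not an amine).
In CONHCH3, the C=O is bonded to nitrogen, which defines an amide, not a ketone.
The groups actually present are: amide, amine, ether, nitrile.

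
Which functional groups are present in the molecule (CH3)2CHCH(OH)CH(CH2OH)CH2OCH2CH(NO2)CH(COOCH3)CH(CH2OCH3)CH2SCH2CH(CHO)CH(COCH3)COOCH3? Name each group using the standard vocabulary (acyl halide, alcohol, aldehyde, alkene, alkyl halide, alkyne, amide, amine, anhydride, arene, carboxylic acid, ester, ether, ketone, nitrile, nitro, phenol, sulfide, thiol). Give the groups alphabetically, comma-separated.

alcohol, aldehyde, ester, ether, ketone, nitro, sulfide

Taking each segment in turn:
  CH(OH): –OH on an sp³ carbon → alcohol (secondary).
  CH(CH2OH): pendant –CH2OH on an sp³ backbone C → alcohol.
  CH2OCH2: C–O–C with sp³ carbons on both sides and no adjacent C=O → ether.
  CH(NO2): –NO2 on an sp³ carbon → nitro (the N=O is not a carbonyl).
  CH(COOCH3): pendant –COOCH3: carbonyl C bonded to C and –OCH3 → ester.
  CH(CH2OCH3): pendant –CH2OCH3: C–O–C linkage → ether.
  CH2SCH2: C–S–C linkage → sulfide (thioether).
  CH(CHO): pendant –CHO: carbonyl C bonded to C and H → aldehyde.
  CH(COCH3): pendant –COCH3: carbonyl C bonded to two carbons → ketone.
  COOCH3: –C(=O)OCH3: carbonyl C bonded to C and to –OCH3 → ester (not ketone + ether).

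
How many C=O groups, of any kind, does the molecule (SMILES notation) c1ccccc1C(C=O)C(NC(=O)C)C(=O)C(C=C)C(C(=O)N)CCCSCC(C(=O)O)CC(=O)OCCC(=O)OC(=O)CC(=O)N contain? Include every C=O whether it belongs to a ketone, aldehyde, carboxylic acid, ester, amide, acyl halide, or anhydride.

CH(CHO): aldehyde, 1 C=O (running total 1).
CH(NHCOCH3): amide, 1 C=O (running total 2).
CO: ketone, 1 C=O (running total 3).
CH(CONH2): amide, 1 C=O (running total 4).
CH(COOH): carboxylic acid, 1 C=O (running total 5).
CH2COOCH2: ester, 1 C=O (running total 6).
CH2CO-O-COCH2: anhydride, 2 C=O (running total 8).
CONH2: amide, 1 C=O (running total 9).

9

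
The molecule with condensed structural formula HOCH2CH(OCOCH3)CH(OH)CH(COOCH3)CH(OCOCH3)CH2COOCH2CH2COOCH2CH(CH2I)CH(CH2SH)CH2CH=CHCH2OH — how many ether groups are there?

0

HO– on an sp³ carbon → alcohol.
pendant –OC(=O)CH3: an acyloxy group → ester.
–OH on an sp³ carbon → alcohol (secondary).
pendant –COOCH3: carbonyl C bonded to C and –OCH3 → ester.
pendant –OC(=O)CH3: an acyloxy group → ester.
–C(=O)–O–C with C on the carbonyl side → ester.
–C(=O)–O–C with C on the carbonyl side → ester.
pendant –CH2X: halogen on sp³ carbon → alkyl halide.
pendant –CH2SH → thiol.
C=C double bond → alkene.
–OH on an sp³ carbon → alcohol.
No segment is a ether: HOCH2 is alcohol, not ether; CH(OCOCH3) is ester, not ether; CH(OH) is alcohol, not ether. → 0.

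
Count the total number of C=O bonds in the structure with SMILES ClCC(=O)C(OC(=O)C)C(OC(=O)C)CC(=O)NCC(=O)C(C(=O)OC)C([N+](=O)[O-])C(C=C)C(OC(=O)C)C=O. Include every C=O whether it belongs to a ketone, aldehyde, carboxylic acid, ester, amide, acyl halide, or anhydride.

8

CO: ketone, 1 C=O (running total 1).
CH(OCOCH3): ester, 1 C=O (running total 2).
CH(OCOCH3): ester, 1 C=O (running total 3).
CH2CONHCH2: amide, 1 C=O (running total 4).
CO: ketone, 1 C=O (running total 5).
CH(COOCH3): ester, 1 C=O (running total 6).
CH(OCOCH3): ester, 1 C=O (running total 7).
CHO: aldehyde, 1 C=O (running total 8).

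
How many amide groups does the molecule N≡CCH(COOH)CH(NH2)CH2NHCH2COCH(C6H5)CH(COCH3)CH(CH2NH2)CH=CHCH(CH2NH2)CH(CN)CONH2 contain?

1

Working along the chain:
  N≡C: N≡C–: carbon triple-bonded to nitrogen → nitrile.
  CH(COOH): pendant –COOH: carbonyl C bonded to C and –OH → carboxylic acid.
  CH(NH2): –NH2 on an sp³ carbon with no adjacent C=O → amine.
  CH2NHCH2: C–N–C with sp³ carbons and no adjacent C=O → amine (secondary).
  CO: –C(=O)– with carbon on both sides → ketone.
  CH(C6H5): pendant –C6H5: benzene ring → arene.
  CH(COCH3): pendant –COCH3: carbonyl C bonded to two carbons → ketone.
  CH(CH2NH2): pendant –CH2NH2: N on sp³ C, no adjacent C=O → amine.
  CH=CH: C=C double bond → alkene.
  CH(CH2NH2): pendant –CH2NH2: N on sp³ C, no adjacent C=O → amine.
  CH(CN): pendant –C≡N: nitrile.
  CONH2: –C(=O)NH2: carbonyl C bonded to C and to N → amide (the N is not a separate amine).
Amide appears at: CONH2 → 1.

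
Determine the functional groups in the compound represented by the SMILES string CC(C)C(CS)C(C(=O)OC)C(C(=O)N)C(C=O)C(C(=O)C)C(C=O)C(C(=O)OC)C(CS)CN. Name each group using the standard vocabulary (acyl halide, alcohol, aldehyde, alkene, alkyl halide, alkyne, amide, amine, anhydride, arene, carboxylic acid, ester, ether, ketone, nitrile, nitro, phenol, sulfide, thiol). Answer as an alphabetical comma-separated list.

aldehyde, amide, amine, ester, ketone, thiol

Taking each segment in turn:
  CH(CH2SH): pendant –CH2SH → thiol.
  CH(COOCH3): pendant –COOCH3: carbonyl C bonded to C and –OCH3 → ester.
  CH(CONH2): pendant –CONH2: carbonyl C bonded to C and N → amide.
  CH(CHO): pendant –CHO: carbonyl C bonded to C and H → aldehyde.
  CH(COCH3): pendant –COCH3: carbonyl C bonded to two carbons → ketone.
  CH(CHO): pendant –CHO: carbonyl C bonded to C and H → aldehyde.
  CH(COOCH3): pendant –COOCH3: carbonyl C bonded to C and –OCH3 → ester.
  CH(CH2SH): pendant –CH2SH → thiol.
  CH2NH2: –NH2 on an sp³ carbon with no adjacent C=O → amine.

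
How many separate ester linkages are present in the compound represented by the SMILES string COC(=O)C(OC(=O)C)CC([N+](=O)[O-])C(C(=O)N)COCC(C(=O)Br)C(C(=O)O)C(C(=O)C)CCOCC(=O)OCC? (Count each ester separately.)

Working along the chain:
  CH3OOC: CH3O–C(=O)–: carbonyl C bonded to C and to –OCH3 → ester (not ketone + ether).
  CH(OCOCH3): pendant –OC(=O)CH3: an acyloxy group → ester.
  CH(NO2): –NO2 on an sp³ carbon → nitro (the N=O is not a carbonyl).
  CH(CONH2): pendant –CONH2: carbonyl C bonded to C and N → amide.
  CH2OCH2: C–O–C with sp³ carbons on both sides and no adjacent C=O → ether.
  CH(COBr): pendant –C(=O)X: carbonyl C bonded to C and halogen → acyl halide.
  CH(COOH): pendant –COOH: carbonyl C bonded to C and –OH → carboxylic acid.
  CH(COCH3): pendant –COCH3: carbonyl C bonded to two carbons → ketone.
  CH2OCH2: C–O–C with sp³ carbons on both sides and no adjacent C=O → ether.
  COOCH2CH3: –C(=O)OCH2CH3: carbonyl C bonded to C and to –OEt → ester.
Ester appears at: CH3OOC, CH(OCOCH3), COOCH2CH3 → 3.

3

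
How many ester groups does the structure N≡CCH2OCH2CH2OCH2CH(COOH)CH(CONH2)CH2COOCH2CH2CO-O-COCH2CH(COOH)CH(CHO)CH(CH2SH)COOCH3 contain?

2

N≡C–: carbon triple-bonded to nitrogen → nitrile.
C–O–C with sp³ carbons on both sides and no adjacent C=O → ether.
C–O–C with sp³ carbons on both sides and no adjacent C=O → ether.
pendant –COOH: carbonyl C bonded to C and –OH → carboxylic acid.
pendant –CONH2: carbonyl C bonded to C and N → amide.
–C(=O)–O–C with C on the carbonyl side → ester.
two acyl groups sharing one oxygen, –C(=O)–O–C(=O)– → anhydride.
pendant –COOH: carbonyl C bonded to C and –OH → carboxylic acid.
pendant –CHO: carbonyl C bonded to C and H → aldehyde.
pendant –CH2SH → thiol.
–C(=O)OCH3: carbonyl C bonded to C and to –OCH3 → ester (not ketone + ether).
Ester appears at: CH2COOCH2, COOCH3 → 2.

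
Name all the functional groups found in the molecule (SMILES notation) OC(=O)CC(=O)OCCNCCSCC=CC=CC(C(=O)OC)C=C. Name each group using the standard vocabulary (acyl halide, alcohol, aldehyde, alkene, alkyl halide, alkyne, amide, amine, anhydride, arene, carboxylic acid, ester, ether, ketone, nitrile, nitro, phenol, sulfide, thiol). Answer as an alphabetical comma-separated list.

Reading the structure from left to right:
  HOOC: –COOH: carbonyl C bonded to –OH and C → carboxylic acid (the –OH is not a separate alcohol).
  CH2COOCH2: –C(=O)–O–C with C on the carbonyl side → ester.
  CH2NHCH2: C–N–C with sp³ carbons and no adjacent C=O → amine (secondary).
  CH2SCH2: C–S–C linkage → sulfide (thioether).
  CH=CH: C=C double bond → alkene.
  CH=CH: C=C double bond → alkene.
  CH(COOCH3): pendant –COOCH3: carbonyl C bonded to C and –OCH3 → ester.
  CH=CH2: C=C double bond → alkene.

alkene, amine, carboxylic acid, ester, sulfide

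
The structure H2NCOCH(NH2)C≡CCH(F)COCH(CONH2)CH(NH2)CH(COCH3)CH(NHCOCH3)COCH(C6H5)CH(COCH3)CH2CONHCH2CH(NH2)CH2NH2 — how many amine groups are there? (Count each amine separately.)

4

Reading the structure from left to right:
  H2NCO: –C(=O)NH2: carbonyl C bonded to C and to N → amide (the N is not a separate amine).
  CH(NH2): –NH2 on an sp³ carbon with no adjacent C=O → amine.
  C≡C: C≡C triple bond → alkyne.
  CH(F): halogen on an sp³ carbon → alkyl halide.
  CO: –C(=O)– with carbon on both sides → ketone.
  CH(CONH2): pendant –CONH2: carbonyl C bonded to C and N → amide.
  CH(NH2): –NH2 on an sp³ carbon with no adjacent C=O → amine.
  CH(COCH3): pendant –COCH3: carbonyl C bonded to two carbons → ketone.
  CH(NHCOCH3): pendant –NHC(=O)CH3: N bonded to a carbonyl → amide (not amine).
  CO: –C(=O)– with carbon on both sides → ketone.
  CH(C6H5): pendant –C6H5: benzene ring → arene.
  CH(COCH3): pendant –COCH3: carbonyl C bonded to two carbons → ketone.
  CH2CONHCH2: –C(=O)–N– linkage → amide (the N is not an amine).
  CH(NH2): –NH2 on an sp³ carbon with no adjacent C=O → amine.
  CH2NH2: –NH2 on an sp³ carbon with no adjacent C=O → amine.
Amine appears at: CH(NH2), CH(NH2), CH(NH2), CH2NH2 → 4.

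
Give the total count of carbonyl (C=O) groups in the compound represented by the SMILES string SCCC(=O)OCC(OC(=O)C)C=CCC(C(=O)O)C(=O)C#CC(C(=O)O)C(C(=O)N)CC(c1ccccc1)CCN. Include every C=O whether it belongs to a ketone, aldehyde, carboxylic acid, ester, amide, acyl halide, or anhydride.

6

CH2COOCH2: ester, 1 C=O (running total 1).
CH(OCOCH3): ester, 1 C=O (running total 2).
CH(COOH): carboxylic acid, 1 C=O (running total 3).
CO: ketone, 1 C=O (running total 4).
CH(COOH): carboxylic acid, 1 C=O (running total 5).
CH(CONH2): amide, 1 C=O (running total 6).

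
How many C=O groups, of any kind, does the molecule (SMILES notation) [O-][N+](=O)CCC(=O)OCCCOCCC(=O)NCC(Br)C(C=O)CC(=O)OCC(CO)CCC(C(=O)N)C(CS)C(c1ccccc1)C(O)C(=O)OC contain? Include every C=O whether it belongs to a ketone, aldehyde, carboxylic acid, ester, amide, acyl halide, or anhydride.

6

CH2COOCH2: ester, 1 C=O (running total 1).
CH2CONHCH2: amide, 1 C=O (running total 2).
CH(CHO): aldehyde, 1 C=O (running total 3).
CH2COOCH2: ester, 1 C=O (running total 4).
CH(CONH2): amide, 1 C=O (running total 5).
COOCH3: ester, 1 C=O (running total 6).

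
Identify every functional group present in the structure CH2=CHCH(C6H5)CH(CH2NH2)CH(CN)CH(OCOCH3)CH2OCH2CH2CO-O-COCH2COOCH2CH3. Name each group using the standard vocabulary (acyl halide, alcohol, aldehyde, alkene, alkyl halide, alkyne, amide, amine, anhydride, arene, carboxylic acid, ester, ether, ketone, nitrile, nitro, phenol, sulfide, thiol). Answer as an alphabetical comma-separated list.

alkene, amine, anhydride, arene, ester, ether, nitrile

C=C double bond → alkene.
pendant –C6H5: benzene ring → arene.
pendant –CH2NH2: N on sp³ C, no adjacent C=O → amine.
pendant –C≡N: nitrile.
pendant –OC(=O)CH3: an acyloxy group → ester.
C–O–C with sp³ carbons on both sides and no adjacent C=O → ether.
two acyl groups sharing one oxygen, –C(=O)–O–C(=O)– → anhydride.
–C(=O)OCH2CH3: carbonyl C bonded to C and to –OEt → ester.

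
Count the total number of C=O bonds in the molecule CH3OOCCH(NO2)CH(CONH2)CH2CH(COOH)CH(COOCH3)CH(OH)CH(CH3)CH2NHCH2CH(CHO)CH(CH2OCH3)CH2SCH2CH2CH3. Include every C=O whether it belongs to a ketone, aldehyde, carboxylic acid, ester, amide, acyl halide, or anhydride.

5

CH3OOC: ester, 1 C=O (running total 1).
CH(CONH2): amide, 1 C=O (running total 2).
CH(COOH): carboxylic acid, 1 C=O (running total 3).
CH(COOCH3): ester, 1 C=O (running total 4).
CH(CHO): aldehyde, 1 C=O (running total 5).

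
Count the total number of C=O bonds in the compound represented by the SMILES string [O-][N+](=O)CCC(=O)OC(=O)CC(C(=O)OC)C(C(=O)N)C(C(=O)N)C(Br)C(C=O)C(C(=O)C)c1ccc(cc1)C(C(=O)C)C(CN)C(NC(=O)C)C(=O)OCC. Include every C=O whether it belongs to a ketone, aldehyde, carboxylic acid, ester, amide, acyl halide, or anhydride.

CH2CO-O-COCH2: anhydride, 2 C=O (running total 2).
CH(COOCH3): ester, 1 C=O (running total 3).
CH(CONH2): amide, 1 C=O (running total 4).
CH(CONH2): amide, 1 C=O (running total 5).
CH(CHO): aldehyde, 1 C=O (running total 6).
CH(COCH3): ketone, 1 C=O (running total 7).
CH(COCH3): ketone, 1 C=O (running total 8).
CH(NHCOCH3): amide, 1 C=O (running total 9).
COOCH2CH3: ester, 1 C=O (running total 10).

10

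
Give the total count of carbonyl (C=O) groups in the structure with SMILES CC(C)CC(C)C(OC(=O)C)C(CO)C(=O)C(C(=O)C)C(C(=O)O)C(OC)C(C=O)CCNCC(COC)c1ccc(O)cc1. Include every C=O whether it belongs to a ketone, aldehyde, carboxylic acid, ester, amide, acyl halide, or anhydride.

CH(OCOCH3): ester, 1 C=O (running total 1).
CO: ketone, 1 C=O (running total 2).
CH(COCH3): ketone, 1 C=O (running total 3).
CH(COOH): carboxylic acid, 1 C=O (running total 4).
CH(CHO): aldehyde, 1 C=O (running total 5).

5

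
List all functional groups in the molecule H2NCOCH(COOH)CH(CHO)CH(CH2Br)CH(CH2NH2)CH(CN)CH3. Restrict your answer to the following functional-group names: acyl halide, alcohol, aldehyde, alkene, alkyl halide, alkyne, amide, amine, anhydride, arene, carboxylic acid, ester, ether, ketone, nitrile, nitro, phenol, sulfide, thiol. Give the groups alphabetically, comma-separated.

aldehyde, alkyl halide, amide, amine, carboxylic acid, nitrile

Working along the chain:
  H2NCO: –C(=O)NH2: carbonyl C bonded to C and to N → amide (the N is not a separate amine).
  CH(COOH): pendant –COOH: carbonyl C bonded to C and –OH → carboxylic acid.
  CH(CHO): pendant –CHO: carbonyl C bonded to C and H → aldehyde.
  CH(CH2Br): pendant –CH2X: halogen on sp³ carbon → alkyl halide.
  CH(CH2NH2): pendant –CH2NH2: N on sp³ C, no adjacent C=O → amine.
  CH(CN): pendant –C≡N: nitrile.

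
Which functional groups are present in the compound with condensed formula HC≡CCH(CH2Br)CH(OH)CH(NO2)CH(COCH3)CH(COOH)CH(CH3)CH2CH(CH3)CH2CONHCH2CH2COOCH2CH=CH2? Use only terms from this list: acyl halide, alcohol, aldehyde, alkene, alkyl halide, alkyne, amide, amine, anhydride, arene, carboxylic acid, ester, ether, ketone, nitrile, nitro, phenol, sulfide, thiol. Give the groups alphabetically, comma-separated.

alcohol, alkene, alkyl halide, alkyne, amide, carboxylic acid, ester, ketone, nitro

Taking each segment in turn:
  HC≡C: C≡C triple bond → alkyne.
  CH(CH2Br): pendant –CH2X: halogen on sp³ carbon → alkyl halide.
  CH(OH): –OH on an sp³ carbon → alcohol (secondary).
  CH(NO2): –NO2 on an sp³ carbon → nitro (the N=O is not a carbonyl).
  CH(COCH3): pendant –COCH3: carbonyl C bonded to two carbons → ketone.
  CH(COOH): pendant –COOH: carbonyl C bonded to C and –OH → carboxylic acid.
  CH2CONHCH2: –C(=O)–N– linkage → amide (the N is not an amine).
  CH2COOCH2: –C(=O)–O–C with C on the carbonyl side → ester.
  CH=CH2: C=C double bond → alkene.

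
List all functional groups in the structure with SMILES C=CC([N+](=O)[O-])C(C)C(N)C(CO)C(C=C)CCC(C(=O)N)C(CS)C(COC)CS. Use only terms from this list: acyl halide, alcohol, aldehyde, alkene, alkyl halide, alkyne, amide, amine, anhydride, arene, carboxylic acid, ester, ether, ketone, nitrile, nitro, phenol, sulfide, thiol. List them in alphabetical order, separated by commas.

C=C double bond → alkene.
–NO2 on an sp³ carbon → nitro (the N=O is not a carbonyl).
–NH2 on an sp³ carbon with no adjacent C=O → amine.
pendant –CH2OH on an sp³ backbone C → alcohol.
pendant –CH=CH2: C=C double bond → alkene.
pendant –CONH2: carbonyl C bonded to C and N → amide.
pendant –CH2SH → thiol.
pendant –CH2OCH3: C–O–C linkage → ether.
–SH on an sp³ carbon → thiol.

alcohol, alkene, amide, amine, ether, nitro, thiol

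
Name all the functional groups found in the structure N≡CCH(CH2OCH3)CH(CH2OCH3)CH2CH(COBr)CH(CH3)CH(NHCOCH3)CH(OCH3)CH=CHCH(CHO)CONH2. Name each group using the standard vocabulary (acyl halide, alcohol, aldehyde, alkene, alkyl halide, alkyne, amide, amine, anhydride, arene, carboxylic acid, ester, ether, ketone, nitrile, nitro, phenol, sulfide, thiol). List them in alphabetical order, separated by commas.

N≡C–: carbon triple-bonded to nitrogen → nitrile.
pendant –CH2OCH3: C–O–C linkage → ether.
pendant –CH2OCH3: C–O–C linkage → ether.
pendant –C(=O)X: carbonyl C bonded to C and halogen → acyl halide.
pendant –NHC(=O)CH3: N bonded to a carbonyl → amide (not amine).
pendant –OCH3: C–O–C with sp³ C, no adjacent C=O → ether.
C=C double bond → alkene.
pendant –CHO: carbonyl C bonded to C and H → aldehyde.
–C(=O)NH2: carbonyl C bonded to C and to N → amide (the N is not a separate amine).

acyl halide, aldehyde, alkene, amide, ether, nitrile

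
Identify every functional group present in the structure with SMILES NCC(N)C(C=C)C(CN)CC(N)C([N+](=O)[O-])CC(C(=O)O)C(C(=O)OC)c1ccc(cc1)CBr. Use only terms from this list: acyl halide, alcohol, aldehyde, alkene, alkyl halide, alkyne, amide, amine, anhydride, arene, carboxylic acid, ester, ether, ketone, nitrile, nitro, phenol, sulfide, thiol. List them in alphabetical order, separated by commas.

alkene, alkyl halide, amine, arene, carboxylic acid, ester, nitro

–NH2 on an sp³ carbon with no adjacent C=O → amine.
–NH2 on an sp³ carbon with no adjacent C=O → amine.
pendant –CH=CH2: C=C double bond → alkene.
pendant –CH2NH2: N on sp³ C, no adjacent C=O → amine.
–NH2 on an sp³ carbon with no adjacent C=O → amine.
–NO2 on an sp³ carbon → nitro (the N=O is not a carbonyl).
pendant –COOH: carbonyl C bonded to C and –OH → carboxylic acid.
pendant –COOCH3: carbonyl C bonded to C and –OCH3 → ester.
para-disubstituted benzene ring → arene.
halogen on an sp³ carbon → alkyl halide.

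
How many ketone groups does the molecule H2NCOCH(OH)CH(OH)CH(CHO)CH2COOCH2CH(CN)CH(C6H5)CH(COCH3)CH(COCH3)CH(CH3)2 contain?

Reading the structure from left to right:
  H2NCO: –C(=O)NH2: carbonyl C bonded to C and to N → amide (the N is not a separate amine).
  CH(OH): –OH on an sp³ carbon → alcohol (secondary).
  CH(OH): –OH on an sp³ carbon → alcohol (secondary).
  CH(CHO): pendant –CHO: carbonyl C bonded to C and H → aldehyde.
  CH2COOCH2: –C(=O)–O–C with C on the carbonyl side → ester.
  CH(CN): pendant –C≡N: nitrile.
  CH(C6H5): pendant –C6H5: benzene ring → arene.
  CH(COCH3): pendant –COCH3: carbonyl C bonded to two carbons → ketone.
  CH(COCH3): pendant –COCH3: carbonyl C bonded to two carbons → ketone.
Ketone appears at: CH(COCH3), CH(COCH3) → 2.

2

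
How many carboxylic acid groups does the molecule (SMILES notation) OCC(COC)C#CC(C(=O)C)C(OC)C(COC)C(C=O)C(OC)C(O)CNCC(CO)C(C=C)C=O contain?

0

Reading the structure from left to right:
  HOCH2: HO– on an sp³ carbon → alcohol.
  CH(CH2OCH3): pendant –CH2OCH3: C–O–C linkage → ether.
  C≡C: C≡C triple bond → alkyne.
  CH(COCH3): pendant –COCH3: carbonyl C bonded to two carbons → ketone.
  CH(OCH3): pendant –OCH3: C–O–C with sp³ C, no adjacent C=O → ether.
  CH(CH2OCH3): pendant –CH2OCH3: C–O–C linkage → ether.
  CH(CHO): pendant –CHO: carbonyl C bonded to C and H → aldehyde.
  CH(OCH3): pendant –OCH3: C–O–C with sp³ C, no adjacent C=O → ether.
  CH(OH): –OH on an sp³ carbon → alcohol (secondary).
  CH2NHCH2: C–N–C with sp³ carbons and no adjacent C=O → amine (secondary).
  CH(CH2OH): pendant –CH2OH on an sp³ backbone C → alcohol.
  CH(CH=CH2): pendant –CH=CH2: C=C double bond → alkene.
  CHO: terminal –CHO: carbonyl C bonded to H and C → aldehyde.
No segment is a carboxylic acid: HOCH2 is alcohol, not carboxylic acid; CH(CHO) is aldehyde, not carboxylic acid; CH(OH) is alcohol, not carboxylic acid. → 0.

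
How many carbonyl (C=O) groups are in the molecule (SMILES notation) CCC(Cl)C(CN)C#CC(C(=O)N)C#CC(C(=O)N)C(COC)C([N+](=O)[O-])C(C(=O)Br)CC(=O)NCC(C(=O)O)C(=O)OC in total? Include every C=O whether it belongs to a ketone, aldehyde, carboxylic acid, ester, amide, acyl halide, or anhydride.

6

CH(CONH2): amide, 1 C=O (running total 1).
CH(CONH2): amide, 1 C=O (running total 2).
CH(COBr): acyl halide, 1 C=O (running total 3).
CH2CONHCH2: amide, 1 C=O (running total 4).
CH(COOH): carboxylic acid, 1 C=O (running total 5).
COOCH3: ester, 1 C=O (running total 6).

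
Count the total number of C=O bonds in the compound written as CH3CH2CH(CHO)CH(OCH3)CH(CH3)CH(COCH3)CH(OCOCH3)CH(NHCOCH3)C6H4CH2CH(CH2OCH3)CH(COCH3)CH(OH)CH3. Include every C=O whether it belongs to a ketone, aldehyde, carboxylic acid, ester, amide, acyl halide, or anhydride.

5

CH(CHO): aldehyde, 1 C=O (running total 1).
CH(COCH3): ketone, 1 C=O (running total 2).
CH(OCOCH3): ester, 1 C=O (running total 3).
CH(NHCOCH3): amide, 1 C=O (running total 4).
CH(COCH3): ketone, 1 C=O (running total 5).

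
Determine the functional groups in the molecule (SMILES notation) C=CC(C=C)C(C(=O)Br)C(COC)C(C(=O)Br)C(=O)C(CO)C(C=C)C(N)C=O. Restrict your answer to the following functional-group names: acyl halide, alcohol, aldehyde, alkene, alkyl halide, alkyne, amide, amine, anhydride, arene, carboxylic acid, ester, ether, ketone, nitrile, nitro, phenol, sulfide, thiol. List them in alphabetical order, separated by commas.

C=C double bond → alkene.
pendant –CH=CH2: C=C double bond → alkene.
pendant –C(=O)X: carbonyl C bonded to C and halogen → acyl halide.
pendant –CH2OCH3: C–O–C linkage → ether.
pendant –C(=O)X: carbonyl C bonded to C and halogen → acyl halide.
–C(=O)– with carbon on both sides → ketone.
pendant –CH2OH on an sp³ backbone C → alcohol.
pendant –CH=CH2: C=C double bond → alkene.
–NH2 on an sp³ carbon with no adjacent C=O → amine.
terminal –CHO: carbonyl C bonded to H and C → aldehyde.

acyl halide, alcohol, aldehyde, alkene, amine, ether, ketone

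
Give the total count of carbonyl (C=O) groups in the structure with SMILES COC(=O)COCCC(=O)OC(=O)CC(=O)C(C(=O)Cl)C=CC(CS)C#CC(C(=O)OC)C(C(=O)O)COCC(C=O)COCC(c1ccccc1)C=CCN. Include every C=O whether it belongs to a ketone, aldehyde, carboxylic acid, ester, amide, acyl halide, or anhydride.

CH3OOC: ester, 1 C=O (running total 1).
CH2CO-O-COCH2: anhydride, 2 C=O (running total 3).
CO: ketone, 1 C=O (running total 4).
CH(COCl): acyl halide, 1 C=O (running total 5).
CH(COOCH3): ester, 1 C=O (running total 6).
CH(COOH): carboxylic acid, 1 C=O (running total 7).
CH(CHO): aldehyde, 1 C=O (running total 8).

8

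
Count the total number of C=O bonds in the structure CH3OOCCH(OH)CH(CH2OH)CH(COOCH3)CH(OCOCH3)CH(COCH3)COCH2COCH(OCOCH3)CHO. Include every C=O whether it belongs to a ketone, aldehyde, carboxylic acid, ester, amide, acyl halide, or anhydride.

CH3OOC: ester, 1 C=O (running total 1).
CH(COOCH3): ester, 1 C=O (running total 2).
CH(OCOCH3): ester, 1 C=O (running total 3).
CH(COCH3): ketone, 1 C=O (running total 4).
CO: ketone, 1 C=O (running total 5).
CO: ketone, 1 C=O (running total 6).
CH(OCOCH3): ester, 1 C=O (running total 7).
CHO: aldehyde, 1 C=O (running total 8).

8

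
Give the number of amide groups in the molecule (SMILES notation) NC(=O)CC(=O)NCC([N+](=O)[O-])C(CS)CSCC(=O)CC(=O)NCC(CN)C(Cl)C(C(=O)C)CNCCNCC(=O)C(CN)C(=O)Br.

Taking each segment in turn:
  H2NCO: –C(=O)NH2: carbonyl C bonded to C and to N → amide (the N is not a separate amine).
  CH2CONHCH2: –C(=O)–N– linkage → amide (the N is not an amine).
  CH(NO2): –NO2 on an sp³ carbon → nitro (the N=O is not a carbonyl).
  CH(CH2SH): pendant –CH2SH → thiol.
  CH2SCH2: C–S–C linkage → sulfide (thioether).
  CO: –C(=O)– with carbon on both sides → ketone.
  CH2CONHCH2: –C(=O)–N– linkage → amide (the N is not an amine).
  CH(CH2NH2): pendant –CH2NH2: N on sp³ C, no adjacent C=O → amine.
  CH(Cl): halogen on an sp³ carbon → alkyl halide.
  CH(COCH3): pendant –COCH3: carbonyl C bonded to two carbons → ketone.
  CH2NHCH2: C–N–C with sp³ carbons and no adjacent C=O → amine (secondary).
  CH2NHCH2: C–N–C with sp³ carbons and no adjacent C=O → amine (secondary).
  CO: –C(=O)– with carbon on both sides → ketone.
  CH(CH2NH2): pendant –CH2NH2: N on sp³ C, no adjacent C=O → amine.
  COBr: –C(=O)Br: carbonyl C bonded to C and to a halogen → acyl halide (not alkyl halide).
Amide appears at: H2NCO, CH2CONHCH2, CH2CONHCH2 → 3.

3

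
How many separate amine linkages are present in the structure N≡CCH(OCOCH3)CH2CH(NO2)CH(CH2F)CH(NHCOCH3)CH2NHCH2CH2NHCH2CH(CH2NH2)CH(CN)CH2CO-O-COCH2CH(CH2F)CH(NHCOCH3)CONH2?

3

Working along the chain:
  N≡C: N≡C–: carbon triple-bonded to nitrogen → nitrile.
  CH(OCOCH3): pendant –OC(=O)CH3: an acyloxy group → ester.
  CH(NO2): –NO2 on an sp³ carbon → nitro (the N=O is not a carbonyl).
  CH(CH2F): pendant –CH2X: halogen on sp³ carbon → alkyl halide.
  CH(NHCOCH3): pendant –NHC(=O)CH3: N bonded to a carbonyl → amide (not amine).
  CH2NHCH2: C–N–C with sp³ carbons and no adjacent C=O → amine (secondary).
  CH2NHCH2: C–N–C with sp³ carbons and no adjacent C=O → amine (secondary).
  CH(CH2NH2): pendant –CH2NH2: N on sp³ C, no adjacent C=O → amine.
  CH(CN): pendant –C≡N: nitrile.
  CH2CO-O-COCH2: two acyl groups sharing one oxygen, –C(=O)–O–C(=O)– → anhydride.
  CH(CH2F): pendant –CH2X: halogen on sp³ carbon → alkyl halide.
  CH(NHCOCH3): pendant –NHC(=O)CH3: N bonded to a carbonyl → amide (not amine).
  CONH2: –C(=O)NH2: carbonyl C bonded to C and to N → amide (the N is not a separate amine).
Amine appears at: CH2NHCH2, CH2NHCH2, CH(CH2NH2) → 3.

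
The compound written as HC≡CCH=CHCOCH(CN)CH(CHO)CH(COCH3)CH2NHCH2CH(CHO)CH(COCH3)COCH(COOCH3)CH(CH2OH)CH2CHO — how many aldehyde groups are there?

C≡C triple bond → alkyne.
C=C double bond → alkene.
–C(=O)– with carbon on both sides → ketone.
pendant –C≡N: nitrile.
pendant –CHO: carbonyl C bonded to C and H → aldehyde.
pendant –COCH3: carbonyl C bonded to two carbons → ketone.
C–N–C with sp³ carbons and no adjacent C=O → amine (secondary).
pendant –CHO: carbonyl C bonded to C and H → aldehyde.
pendant –COCH3: carbonyl C bonded to two carbons → ketone.
–C(=O)– with carbon on both sides → ketone.
pendant –COOCH3: carbonyl C bonded to C and –OCH3 → ester.
pendant –CH2OH on an sp³ backbone C → alcohol.
terminal –CHO: carbonyl C bonded to H and C → aldehyde.
Aldehyde appears at: CH(CHO), CH(CHO), CHO → 3.

3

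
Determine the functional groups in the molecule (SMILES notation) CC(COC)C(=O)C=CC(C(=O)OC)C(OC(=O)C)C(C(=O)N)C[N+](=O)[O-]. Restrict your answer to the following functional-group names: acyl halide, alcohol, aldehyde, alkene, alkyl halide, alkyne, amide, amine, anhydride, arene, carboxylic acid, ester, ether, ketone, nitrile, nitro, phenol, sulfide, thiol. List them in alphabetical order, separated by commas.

Reading the structure from left to right:
  CH(CH2OCH3): pendant –CH2OCH3: C–O–C linkage → ether.
  CO: –C(=O)– with carbon on both sides → ketone.
  CH=CH: C=C double bond → alkene.
  CH(COOCH3): pendant –COOCH3: carbonyl C bonded to C and –OCH3 → ester.
  CH(OCOCH3): pendant –OC(=O)CH3: an acyloxy group → ester.
  CH(CONH2): pendant –CONH2: carbonyl C bonded to C and N → amide.
  CH2NO2: –NO2 on carbon → nitro group.

alkene, amide, ester, ether, ketone, nitro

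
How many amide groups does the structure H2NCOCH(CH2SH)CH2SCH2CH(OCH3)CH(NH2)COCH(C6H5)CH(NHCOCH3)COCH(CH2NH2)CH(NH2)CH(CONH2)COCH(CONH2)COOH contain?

4

–C(=O)NH2: carbonyl C bonded to C and to N → amide (the N is not a separate amine).
pendant –CH2SH → thiol.
C–S–C linkage → sulfide (thioether).
pendant –OCH3: C–O–C with sp³ C, no adjacent C=O → ether.
–NH2 on an sp³ carbon with no adjacent C=O → amine.
–C(=O)– with carbon on both sides → ketone.
pendant –C6H5: benzene ring → arene.
pendant –NHC(=O)CH3: N bonded to a carbonyl → amide (not amine).
–C(=O)– with carbon on both sides → ketone.
pendant –CH2NH2: N on sp³ C, no adjacent C=O → amine.
–NH2 on an sp³ carbon with no adjacent C=O → amine.
pendant –CONH2: carbonyl C bonded to C and N → amide.
–C(=O)– with carbon on both sides → ketone.
pendant –CONH2: carbonyl C bonded to C and N → amide.
–COOH: carbonyl C bonded to –OH and C → carboxylic acid (the –OH is not a separate alcohol).
Amide appears at: H2NCO, CH(NHCOCH3), CH(CONH2), CH(CONH2) → 4.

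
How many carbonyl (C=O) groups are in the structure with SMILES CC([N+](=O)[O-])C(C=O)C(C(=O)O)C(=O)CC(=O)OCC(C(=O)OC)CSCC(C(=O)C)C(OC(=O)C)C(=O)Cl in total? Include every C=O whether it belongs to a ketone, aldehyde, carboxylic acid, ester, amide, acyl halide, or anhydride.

8

CH(CHO): aldehyde, 1 C=O (running total 1).
CH(COOH): carboxylic acid, 1 C=O (running total 2).
CO: ketone, 1 C=O (running total 3).
CH2COOCH2: ester, 1 C=O (running total 4).
CH(COOCH3): ester, 1 C=O (running total 5).
CH(COCH3): ketone, 1 C=O (running total 6).
CH(OCOCH3): ester, 1 C=O (running total 7).
COCl: acyl halide, 1 C=O (running total 8).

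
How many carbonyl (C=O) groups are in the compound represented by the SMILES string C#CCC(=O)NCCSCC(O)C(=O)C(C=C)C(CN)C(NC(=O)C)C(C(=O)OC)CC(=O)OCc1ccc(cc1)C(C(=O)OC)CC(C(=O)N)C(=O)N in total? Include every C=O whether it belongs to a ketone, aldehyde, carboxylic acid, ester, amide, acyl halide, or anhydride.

CH2CONHCH2: amide, 1 C=O (running total 1).
CO: ketone, 1 C=O (running total 2).
CH(NHCOCH3): amide, 1 C=O (running total 3).
CH(COOCH3): ester, 1 C=O (running total 4).
CH2COOCH2: ester, 1 C=O (running total 5).
CH(COOCH3): ester, 1 C=O (running total 6).
CH(CONH2): amide, 1 C=O (running total 7).
CONH2: amide, 1 C=O (running total 8).

8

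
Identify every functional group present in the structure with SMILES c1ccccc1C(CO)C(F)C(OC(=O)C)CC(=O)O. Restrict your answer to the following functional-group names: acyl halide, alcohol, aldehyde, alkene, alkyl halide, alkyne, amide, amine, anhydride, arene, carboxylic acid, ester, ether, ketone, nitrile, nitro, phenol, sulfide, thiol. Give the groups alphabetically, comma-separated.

alcohol, alkyl halide, arene, carboxylic acid, ester

Working along the chain:
  C6H5: C6H5– phenyl ring → arene.
  CH(CH2OH): pendant –CH2OH on an sp³ backbone C → alcohol.
  CH(F): halogen on an sp³ carbon → alkyl halide.
  CH(OCOCH3): pendant –OC(=O)CH3: an acyloxy group → ester.
  COOH: –COOH: carbonyl C bonded to –OH and C → carboxylic acid (the –OH is not a separate alcohol).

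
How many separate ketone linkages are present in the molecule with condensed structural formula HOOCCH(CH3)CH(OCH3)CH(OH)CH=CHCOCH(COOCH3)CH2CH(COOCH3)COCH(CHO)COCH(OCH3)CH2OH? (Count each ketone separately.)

–COOH: carbonyl C bonded to –OH and C → carboxylic acid (the –OH is not a separate alcohol).
pendant –OCH3: C–O–C with sp³ C, no adjacent C=O → ether.
–OH on an sp³ carbon → alcohol (secondary).
C=C double bond → alkene.
–C(=O)– with carbon on both sides → ketone.
pendant –COOCH3: carbonyl C bonded to C and –OCH3 → ester.
pendant –COOCH3: carbonyl C bonded to C and –OCH3 → ester.
–C(=O)– with carbon on both sides → ketone.
pendant –CHO: carbonyl C bonded to C and H → aldehyde.
–C(=O)– with carbon on both sides → ketone.
pendant –OCH3: C–O–C with sp³ C, no adjacent C=O → ether.
–OH on an sp³ carbon → alcohol.
Ketone appears at: CO, CO, CO → 3.

3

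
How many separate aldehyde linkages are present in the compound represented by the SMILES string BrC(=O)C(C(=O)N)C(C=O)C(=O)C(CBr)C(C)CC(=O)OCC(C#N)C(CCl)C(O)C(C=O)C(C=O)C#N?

Reading the structure from left to right:
  BrCO: –C(=O)Br: carbonyl C bonded to C and to a halogen → acyl halide (not alkyl halide).
  CH(CONH2): pendant –CONH2: carbonyl C bonded to C and N → amide.
  CH(CHO): pendant –CHO: carbonyl C bonded to C and H → aldehyde.
  CO: –C(=O)– with carbon on both sides → ketone.
  CH(CH2Br): pendant –CH2X: halogen on sp³ carbon → alkyl halide.
  CH2COOCH2: –C(=O)–O–C with C on the carbonyl side → ester.
  CH(CN): pendant –C≡N: nitrile.
  CH(CH2Cl): pendant –CH2X: halogen on sp³ carbon → alkyl halide.
  CH(OH): –OH on an sp³ carbon → alcohol (secondary).
  CH(CHO): pendant –CHO: carbonyl C bonded to C and H → aldehyde.
  CH(CHO): pendant –CHO: carbonyl C bonded to C and H → aldehyde.
  CN: –C≡N: carbon triple-bonded to nitrogen → nitrile.
Aldehyde appears at: CH(CHO), CH(CHO), CH(CHO) → 3.

3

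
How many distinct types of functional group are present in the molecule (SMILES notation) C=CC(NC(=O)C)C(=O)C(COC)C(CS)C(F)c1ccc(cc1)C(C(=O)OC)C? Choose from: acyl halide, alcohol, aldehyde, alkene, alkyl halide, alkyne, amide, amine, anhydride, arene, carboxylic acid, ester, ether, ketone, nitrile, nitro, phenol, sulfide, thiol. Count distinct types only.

C=C double bond → alkene.
pendant –NHC(=O)CH3: N bonded to a carbonyl → amide (not amine).
–C(=O)– with carbon on both sides → ketone.
pendant –CH2OCH3: C–O–C linkage → ether.
pendant –CH2SH → thiol.
halogen on an sp³ carbon → alkyl halide.
para-disubstituted benzene ring → arene.
pendant –COOCH3: carbonyl C bonded to C and –OCH3 → ester.
Distinct types present: alkene, alkyl halide, amide, arene, ester, ether, ketone, thiol.

8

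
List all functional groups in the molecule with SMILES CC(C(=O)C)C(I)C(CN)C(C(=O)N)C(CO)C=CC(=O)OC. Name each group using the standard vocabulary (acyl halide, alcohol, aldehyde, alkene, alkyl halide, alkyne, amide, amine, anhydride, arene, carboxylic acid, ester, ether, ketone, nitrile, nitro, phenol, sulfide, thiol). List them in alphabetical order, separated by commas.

pendant –COCH3: carbonyl C bonded to two carbons → ketone.
halogen on an sp³ carbon → alkyl halide.
pendant –CH2NH2: N on sp³ C, no adjacent C=O → amine.
pendant –CONH2: carbonyl C bonded to C and N → amide.
pendant –CH2OH on an sp³ backbone C → alcohol.
C=C double bond → alkene.
–C(=O)OCH3: carbonyl C bonded to C and to –OCH3 → ester (not ketone + ether).

alcohol, alkene, alkyl halide, amide, amine, ester, ketone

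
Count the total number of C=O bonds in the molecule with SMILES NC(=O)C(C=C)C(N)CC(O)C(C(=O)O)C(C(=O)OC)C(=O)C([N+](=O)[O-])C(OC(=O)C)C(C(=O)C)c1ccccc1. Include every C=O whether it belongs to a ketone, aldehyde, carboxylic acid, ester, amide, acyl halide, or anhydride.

6

H2NCO: amide, 1 C=O (running total 1).
CH(COOH): carboxylic acid, 1 C=O (running total 2).
CH(COOCH3): ester, 1 C=O (running total 3).
CO: ketone, 1 C=O (running total 4).
CH(OCOCH3): ester, 1 C=O (running total 5).
CH(COCH3): ketone, 1 C=O (running total 6).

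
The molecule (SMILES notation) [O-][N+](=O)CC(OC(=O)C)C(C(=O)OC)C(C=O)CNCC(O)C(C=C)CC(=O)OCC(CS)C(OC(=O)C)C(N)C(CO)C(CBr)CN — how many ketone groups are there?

–NO2 on carbon → nitro group.
pendant –OC(=O)CH3: an acyloxy group → ester.
pendant –COOCH3: carbonyl C bonded to C and –OCH3 → ester.
pendant –CHO: carbonyl C bonded to C and H → aldehyde.
C–N–C with sp³ carbons and no adjacent C=O → amine (secondary).
–OH on an sp³ carbon → alcohol (secondary).
pendant –CH=CH2: C=C double bond → alkene.
–C(=O)–O–C with C on the carbonyl side → ester.
pendant –CH2SH → thiol.
pendant –OC(=O)CH3: an acyloxy group → ester.
–NH2 on an sp³ carbon with no adjacent C=O → amine.
pendant –CH2OH on an sp³ backbone C → alcohol.
pendant –CH2X: halogen on sp³ carbon → alkyl halide.
–NH2 on an sp³ carbon with no adjacent C=O → amine.
No segment is a ketone: CH(OCOCH3) is ester, not ketone; CH(COOCH3) is ester, not ketone; CH(CHO) is aldehyde, not ketone. → 0.

0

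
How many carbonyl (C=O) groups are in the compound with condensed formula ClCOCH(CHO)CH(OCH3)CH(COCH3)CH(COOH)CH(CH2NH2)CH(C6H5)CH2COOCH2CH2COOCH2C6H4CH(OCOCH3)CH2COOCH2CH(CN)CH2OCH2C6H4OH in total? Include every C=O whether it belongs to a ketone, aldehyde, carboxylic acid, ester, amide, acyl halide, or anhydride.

8

ClCO: acyl halide, 1 C=O (running total 1).
CH(CHO): aldehyde, 1 C=O (running total 2).
CH(COCH3): ketone, 1 C=O (running total 3).
CH(COOH): carboxylic acid, 1 C=O (running total 4).
CH2COOCH2: ester, 1 C=O (running total 5).
CH2COOCH2: ester, 1 C=O (running total 6).
CH(OCOCH3): ester, 1 C=O (running total 7).
CH2COOCH2: ester, 1 C=O (running total 8).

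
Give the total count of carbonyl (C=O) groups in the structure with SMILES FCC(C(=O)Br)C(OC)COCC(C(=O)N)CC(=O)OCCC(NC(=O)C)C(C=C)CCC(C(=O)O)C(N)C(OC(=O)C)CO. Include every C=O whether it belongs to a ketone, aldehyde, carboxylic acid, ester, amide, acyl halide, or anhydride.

6

CH(COBr): acyl halide, 1 C=O (running total 1).
CH(CONH2): amide, 1 C=O (running total 2).
CH2COOCH2: ester, 1 C=O (running total 3).
CH(NHCOCH3): amide, 1 C=O (running total 4).
CH(COOH): carboxylic acid, 1 C=O (running total 5).
CH(OCOCH3): ester, 1 C=O (running total 6).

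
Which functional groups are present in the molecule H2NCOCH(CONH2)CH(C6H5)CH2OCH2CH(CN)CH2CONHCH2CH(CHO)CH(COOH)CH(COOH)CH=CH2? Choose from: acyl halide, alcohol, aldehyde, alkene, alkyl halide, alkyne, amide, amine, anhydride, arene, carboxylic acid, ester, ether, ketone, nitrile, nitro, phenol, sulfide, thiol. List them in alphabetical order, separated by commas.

aldehyde, alkene, amide, arene, carboxylic acid, ether, nitrile

Working along the chain:
  H2NCO: –C(=O)NH2: carbonyl C bonded to C and to N → amide (the N is not a separate amine).
  CH(CONH2): pendant –CONH2: carbonyl C bonded to C and N → amide.
  CH(C6H5): pendant –C6H5: benzene ring → arene.
  CH2OCH2: C–O–C with sp³ carbons on both sides and no adjacent C=O → ether.
  CH(CN): pendant –C≡N: nitrile.
  CH2CONHCH2: –C(=O)–N– linkage → amide (the N is not an amine).
  CH(CHO): pendant –CHO: carbonyl C bonded to C and H → aldehyde.
  CH(COOH): pendant –COOH: carbonyl C bonded to C and –OH → carboxylic acid.
  CH(COOH): pendant –COOH: carbonyl C bonded to C and –OH → carboxylic acid.
  CH=CH2: C=C double bond → alkene.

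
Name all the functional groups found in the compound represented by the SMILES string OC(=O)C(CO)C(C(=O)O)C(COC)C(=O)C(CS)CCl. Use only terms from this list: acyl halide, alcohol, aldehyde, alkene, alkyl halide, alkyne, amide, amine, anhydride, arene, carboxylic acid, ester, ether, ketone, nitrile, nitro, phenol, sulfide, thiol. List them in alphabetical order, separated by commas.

Taking each segment in turn:
  HOOC: –COOH: carbonyl C bonded to –OH and C → carboxylic acid (the –OH is not a separate alcohol).
  CH(CH2OH): pendant –CH2OH on an sp³ backbone C → alcohol.
  CH(COOH): pendant –COOH: carbonyl C bonded to C and –OH → carboxylic acid.
  CH(CH2OCH3): pendant –CH2OCH3: C–O–C linkage → ether.
  CO: –C(=O)– with carbon on both sides → ketone.
  CH(CH2SH): pendant –CH2SH → thiol.
  CH2Cl: halogen on an sp³ carbon → alkyl halide.

alcohol, alkyl halide, carboxylic acid, ether, ketone, thiol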